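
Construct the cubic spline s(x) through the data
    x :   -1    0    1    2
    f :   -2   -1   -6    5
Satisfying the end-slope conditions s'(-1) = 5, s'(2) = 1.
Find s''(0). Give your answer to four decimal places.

Write M_i for s''(x_i). With h_i = 1, 1, 1 and divided differences Δ_i = 1, -5, 11, the continuity of s' gives the tridiagonal system
  1·M_0 + 4·M_1 + 1·M_2 = 6(Δ_1 - Δ_0) = -36
  1·M_1 + 4·M_2 + 1·M_3 = 6(Δ_2 - Δ_1) = 96
Clamped end conditions give two more equations: 2h_0·M_0 + h_0·M_1 = 6(Δ_0 - s'(-1)) = -24 and h_2·M_2 + 2h_2·M_3 = 6(s'(2) - Δ_2) = -60.
Solving: M_0 = -8/3, M_1 = -56/3, M_2 = 124/3, M_3 = -152/3.

-18.6667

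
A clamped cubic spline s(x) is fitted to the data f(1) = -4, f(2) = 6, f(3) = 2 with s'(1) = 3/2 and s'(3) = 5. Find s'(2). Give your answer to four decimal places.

2.8750

With M_i denoting the second derivative at x_i, h_i = 1, 1, and Δ_i = (y_(i+1) − y_i)/h_i = 10, -4:
  1·M_0 + 4·M_1 + 1·M_2 = 6(Δ_1 - Δ_0) = -84
Clamped end conditions give two more equations: 2h_0·M_0 + h_0·M_1 = 6(Δ_0 - s'(1)) = 51 and h_1·M_1 + 2h_1·M_2 = 6(s'(3) - Δ_1) = 54.
Solving: M_0 = 193/4, M_1 = -91/2, M_2 = 199/4.
On [2, 3], s'(x) = b_1 + 2c_1·(x - 2) + 3d_1·(x - 2)² with b_1 = Δ_1 - h_1(2M_1 + M_2)/6 = 23/8, c_1 = M_1/2 = -91/4, d_1 = (M_2 - M_1)/(6h_1) = 127/8. So s'(2) = 23/8.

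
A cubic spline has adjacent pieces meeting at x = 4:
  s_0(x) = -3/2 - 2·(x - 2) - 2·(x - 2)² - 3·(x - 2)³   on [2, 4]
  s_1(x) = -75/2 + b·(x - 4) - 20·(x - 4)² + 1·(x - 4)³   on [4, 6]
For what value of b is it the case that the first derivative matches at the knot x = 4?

s_0'(x) = -2 - 4·(x - 2) - 9·(x - 2)², so s_0'(4) = -46. On the right, s_1'(4) = b, so b = -46.

-46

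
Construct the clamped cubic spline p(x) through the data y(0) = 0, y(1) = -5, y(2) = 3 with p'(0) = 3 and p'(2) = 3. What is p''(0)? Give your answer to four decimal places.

Put M_i = p'' at the i-th knot. Here h = (1, 1) and Δ = (-5, 8), so the interior equations h_(i-1)·M_(i-1) + 2(h_(i-1)+h_i)·M_i + h_i·M_(i+1) = 6(Δ_i − Δ_(i-1)) read
  1·M_0 + 4·M_1 + 1·M_2 = 6(Δ_1 - Δ_0) = 78
Clamped end conditions give two more equations: 2h_0·M_0 + h_0·M_1 = 6(Δ_0 - p'(0)) = -48 and h_1·M_1 + 2h_1·M_2 = 6(p'(2) - Δ_1) = -30.
Hence M_0 = -87/2, M_1 = 39, M_2 = -69/2.

-43.5000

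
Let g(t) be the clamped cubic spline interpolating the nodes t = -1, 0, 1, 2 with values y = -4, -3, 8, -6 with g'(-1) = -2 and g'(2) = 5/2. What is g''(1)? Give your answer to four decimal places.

Let m_i = g''(x_i). Step sizes h_i = 1, 1, 1; slopes of the chords Δ_i = (y_(i+1) - y_i)/h_i = 1, 11, -14.
  1·m_0 + 4·m_1 + 1·m_2 = 6(Δ_1 - Δ_0) = 60
  1·m_1 + 4·m_2 + 1·m_3 = 6(Δ_2 - Δ_1) = -150
Clamped end conditions give two more equations: 2h_0·m_0 + h_0·m_1 = 6(Δ_0 - g'(-1)) = 18 and h_2·m_2 + 2h_2·m_3 = 6(g'(2) - Δ_2) = 99.
Forward elimination and back-substitution give m_0 = -39/5, m_1 = 168/5, m_2 = -333/5, m_3 = 414/5.

-66.6000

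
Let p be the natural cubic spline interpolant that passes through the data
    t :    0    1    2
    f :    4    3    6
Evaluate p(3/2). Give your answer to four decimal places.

With M_i denoting the second derivative at x_i, h_i = 1, 1, and Δ_i = (y_(i+1) − y_i)/h_i = -1, 3:
  1·M_0 + 4·M_1 + 1·M_2 = 6(Δ_1 - Δ_0) = 24
Natural end conditions: M_0 = M_2 = 0.
Solving: M_0 = 0, M_1 = 6, M_2 = 0.
On [1, 2], p(t) = 3 + 1·(t - 1) + 3·(t - 1)² - 1·(t - 1)³.
With (t - 1) = 1/2: p(3/2) = 33/8.

4.1250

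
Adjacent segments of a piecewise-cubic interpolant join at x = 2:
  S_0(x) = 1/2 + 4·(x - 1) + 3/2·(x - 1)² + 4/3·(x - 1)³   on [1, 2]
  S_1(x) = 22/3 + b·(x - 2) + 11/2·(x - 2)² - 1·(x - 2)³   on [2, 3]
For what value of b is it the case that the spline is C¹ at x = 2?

S_0'(x) = 4 + 3·(x - 1) + 4·(x - 1)², so S_0'(2) = 11. On the right, S_1'(2) = b, so b = 11.

11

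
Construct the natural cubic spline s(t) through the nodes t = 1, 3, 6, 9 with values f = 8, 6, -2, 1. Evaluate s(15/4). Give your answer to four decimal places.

4.0329

With σ_i denoting the second derivative at x_i, h_i = 2, 3, 3, and Δ_i = (y_(i+1) − y_i)/h_i = -1, -8/3, 1:
  2·σ_0 + 10·σ_1 + 3·σ_2 = 6(Δ_1 - Δ_0) = -10
  3·σ_1 + 12·σ_2 + 3·σ_3 = 6(Δ_2 - Δ_1) = 22
Natural end conditions: σ_0 = σ_3 = 0.
Hence σ_0 = 0, σ_1 = -62/37, σ_2 = 250/111, σ_3 = 0.
On [3, 6], s(t) = 6 - 235/111·(t - 3) - 31/37·(t - 3)² + 218/999·(t - 3)³.
With (t - 3) = 3/4: s(15/4) = 4775/1184.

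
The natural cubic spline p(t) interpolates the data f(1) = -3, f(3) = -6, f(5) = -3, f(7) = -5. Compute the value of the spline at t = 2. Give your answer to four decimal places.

-5.2250

Put M_i = p'' at the i-th knot. Here h = (2, 2, 2) and Δ = (-3/2, 3/2, -1), so the interior equations h_(i-1)·M_(i-1) + 2(h_(i-1)+h_i)·M_i + h_i·M_(i+1) = 6(Δ_i − Δ_(i-1)) read
  2·M_0 + 8·M_1 + 2·M_2 = 6(Δ_1 - Δ_0) = 18
  2·M_1 + 8·M_2 + 2·M_3 = 6(Δ_2 - Δ_1) = -15
Natural end conditions: M_0 = M_3 = 0.
Forward elimination and back-substitution give M_0 = 0, M_1 = 29/10, M_2 = -13/5, M_3 = 0.
On [1, 3], p(t) = -3 - 37/15·(t - 1) + 0·(t - 1)² + 29/120·(t - 1)³.
With (t - 1) = 1: p(2) = -209/40.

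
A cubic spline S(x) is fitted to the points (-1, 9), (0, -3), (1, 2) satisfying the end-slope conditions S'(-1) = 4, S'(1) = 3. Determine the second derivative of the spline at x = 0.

Put σ_i = S'' at the i-th knot. Here h = (1, 1) and Δ = (-12, 5), so the interior equations h_(i-1)·σ_(i-1) + 2(h_(i-1)+h_i)·σ_i + h_i·σ_(i+1) = 6(Δ_i − Δ_(i-1)) read
  1·σ_0 + 4·σ_1 + 1·σ_2 = 6(Δ_1 - Δ_0) = 102
Clamped end conditions give two more equations: 2h_0·σ_0 + h_0·σ_1 = 6(Δ_0 - S'(-1)) = -96 and h_1·σ_1 + 2h_1·σ_2 = 6(S'(1) - Δ_1) = -12.
Solving the tridiagonal system: σ_0 = -74, σ_1 = 52, σ_2 = -32.

52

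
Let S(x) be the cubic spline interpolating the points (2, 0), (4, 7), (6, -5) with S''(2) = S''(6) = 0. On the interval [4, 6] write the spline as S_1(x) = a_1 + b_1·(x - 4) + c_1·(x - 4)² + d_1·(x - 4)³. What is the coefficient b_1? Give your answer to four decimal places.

-1.2500

Let M_i = S''(x_i). Step sizes h_i = 2, 2; slopes of the chords Δ_i = (y_(i+1) - y_i)/h_i = 7/2, -6.
  2·M_0 + 8·M_1 + 2·M_2 = 6(Δ_1 - Δ_0) = -57
Natural end conditions: M_0 = M_2 = 0.
Solving the tridiagonal system: M_0 = 0, M_1 = -57/8, M_2 = 0.
On [4, 6], with S_1(x) = a_1 + b_1·(x - 4) + c_1·(x - 4)² + d_1·(x - 4)³: c_1 = M_1/2 = -57/16, d_1 = (M_2 - M_1)/(6h_1) = 19/32, b_1 = Δ_1 - h_1(2M_1 + M_2)/6 = -5/4.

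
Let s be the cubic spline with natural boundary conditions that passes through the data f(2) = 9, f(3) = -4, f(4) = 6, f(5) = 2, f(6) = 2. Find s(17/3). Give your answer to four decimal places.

Put σ_i = s'' at the i-th knot. Here h = (1, 1, 1, 1) and Δ = (-13, 10, -4, 0), so the interior equations h_(i-1)·σ_(i-1) + 2(h_(i-1)+h_i)·σ_i + h_i·σ_(i+1) = 6(Δ_i − Δ_(i-1)) read
  1·σ_0 + 4·σ_1 + 1·σ_2 = 6(Δ_1 - Δ_0) = 138
  1·σ_1 + 4·σ_2 + 1·σ_3 = 6(Δ_2 - Δ_1) = -84
  1·σ_2 + 4·σ_3 + 1·σ_4 = 6(Δ_3 - Δ_2) = 24
Natural end conditions: σ_0 = σ_4 = 0.
Solving the tridiagonal system: σ_0 = 0, σ_1 = 1215/28, σ_2 = -249/7, σ_3 = 417/28, σ_4 = 0.
On [5, 6], s(x) = 2 - 139/28·(x - 5) + 417/56·(x - 5)² - 139/56·(x - 5)³.
With (x - 5) = 2/3: s(17/3) = 239/189.

1.2646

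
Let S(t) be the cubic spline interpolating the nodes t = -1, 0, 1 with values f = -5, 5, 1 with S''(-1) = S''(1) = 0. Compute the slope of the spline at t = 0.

3

Write M_i for S''(x_i). With h_i = 1, 1 and divided differences Δ_i = 10, -4, the continuity of S' gives the tridiagonal system
  1·M_0 + 4·M_1 + 1·M_2 = 6(Δ_1 - Δ_0) = -84
Natural end conditions: M_0 = M_2 = 0.
Hence M_0 = 0, M_1 = -21, M_2 = 0.
On [0, 1], S'(t) = b_1 + 2c_1·t + 3d_1·t² with b_1 = Δ_1 - h_1(2M_1 + M_2)/6 = 3, c_1 = M_1/2 = -21/2, d_1 = (M_2 - M_1)/(6h_1) = 7/2. So S'(0) = 3.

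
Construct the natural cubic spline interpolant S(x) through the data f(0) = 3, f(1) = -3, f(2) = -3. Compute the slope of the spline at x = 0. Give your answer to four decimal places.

With M_i denoting the second derivative at x_i, h_i = 1, 1, and Δ_i = (y_(i+1) − y_i)/h_i = -6, 0:
  1·M_0 + 4·M_1 + 1·M_2 = 6(Δ_1 - Δ_0) = 36
Natural end conditions: M_0 = M_2 = 0.
Solving: M_0 = 0, M_1 = 9, M_2 = 0.
On [0, 1], S'(x) = b_0 + 2c_0·x + 3d_0·x² with b_0 = Δ_0 - h_0(2M_0 + M_1)/6 = -15/2, c_0 = M_0/2 = 0, d_0 = (M_1 - M_0)/(6h_0) = 3/2. So S'(0) = -15/2.

-7.5000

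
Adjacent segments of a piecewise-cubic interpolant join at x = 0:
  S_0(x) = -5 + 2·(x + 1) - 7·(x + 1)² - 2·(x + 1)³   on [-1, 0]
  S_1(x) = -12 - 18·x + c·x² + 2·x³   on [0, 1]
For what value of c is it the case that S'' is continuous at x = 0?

-13

S_0''(x) = -14 - 12·(x + 1), so S_0''(0) = -26. On the right, S_1''(0) = 2c, so c = -13.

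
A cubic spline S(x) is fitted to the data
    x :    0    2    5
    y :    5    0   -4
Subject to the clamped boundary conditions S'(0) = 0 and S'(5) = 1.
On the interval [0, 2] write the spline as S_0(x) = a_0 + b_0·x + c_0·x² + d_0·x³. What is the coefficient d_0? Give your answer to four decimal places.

0.4375

With M_i denoting the second derivative at x_i, h_i = 2, 3, and Δ_i = (y_(i+1) − y_i)/h_i = -5/2, -4/3:
  2·M_0 + 10·M_1 + 3·M_2 = 6(Δ_1 - Δ_0) = 7
Clamped end conditions give two more equations: 2h_0·M_0 + h_0·M_1 = 6(Δ_0 - S'(0)) = -15 and h_1·M_1 + 2h_1·M_2 = 6(S'(5) - Δ_1) = 14.
Forward elimination and back-substitution give M_0 = -17/4, M_1 = 1, M_2 = 11/6.
On [0, 2], with S_0(x) = a_0 + b_0·x + c_0·x² + d_0·x³: c_0 = M_0/2 = -17/8, d_0 = (M_1 - M_0)/(6h_0) = 7/16, b_0 = Δ_0 - h_0(2M_0 + M_1)/6 = 0.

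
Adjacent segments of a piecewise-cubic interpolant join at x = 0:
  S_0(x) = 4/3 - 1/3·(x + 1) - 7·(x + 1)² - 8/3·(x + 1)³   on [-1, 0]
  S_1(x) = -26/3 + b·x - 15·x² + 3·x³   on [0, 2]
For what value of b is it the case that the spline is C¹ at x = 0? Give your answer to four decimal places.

-22.3333

S_0'(x) = -1/3 - 14·(x + 1) - 8·(x + 1)², so S_0'(0) = -67/3. On the right, S_1'(0) = b, so b = -67/3.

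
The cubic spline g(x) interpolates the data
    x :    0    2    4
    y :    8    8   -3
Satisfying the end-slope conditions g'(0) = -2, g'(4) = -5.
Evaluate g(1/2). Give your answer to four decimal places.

7.6602

Write M_i for g''(x_i). With h_i = 2, 2 and divided differences Δ_i = 0, -11/2, the continuity of g' gives the tridiagonal system
  2·M_0 + 8·M_1 + 2·M_2 = 6(Δ_1 - Δ_0) = -33
Clamped end conditions give two more equations: 2h_0·M_0 + h_0·M_1 = 6(Δ_0 - g'(0)) = 12 and h_1·M_1 + 2h_1·M_2 = 6(g'(4) - Δ_1) = 3.
Forward elimination and back-substitution give M_0 = 51/8, M_1 = -27/4, M_2 = 33/8.
On [0, 2], g(x) = 8 - 2·x + 51/16·x² - 35/32·x³.
With x = 1/2: g(1/2) = 1961/256.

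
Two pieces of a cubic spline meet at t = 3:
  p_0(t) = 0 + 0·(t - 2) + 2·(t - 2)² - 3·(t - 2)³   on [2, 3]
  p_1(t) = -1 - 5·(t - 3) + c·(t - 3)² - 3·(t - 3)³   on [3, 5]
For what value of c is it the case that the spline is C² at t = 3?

p_0''(t) = 4 - 18·(t - 2), so p_0''(3) = -14. On the right, p_1''(3) = 2c, so c = -7.

-7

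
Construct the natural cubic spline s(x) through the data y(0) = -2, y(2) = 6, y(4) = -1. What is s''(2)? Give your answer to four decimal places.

-5.6250

With M_i denoting the second derivative at x_i, h_i = 2, 2, and Δ_i = (y_(i+1) − y_i)/h_i = 4, -7/2:
  2·M_0 + 8·M_1 + 2·M_2 = 6(Δ_1 - Δ_0) = -45
Natural end conditions: M_0 = M_2 = 0.
Hence M_0 = 0, M_1 = -45/8, M_2 = 0.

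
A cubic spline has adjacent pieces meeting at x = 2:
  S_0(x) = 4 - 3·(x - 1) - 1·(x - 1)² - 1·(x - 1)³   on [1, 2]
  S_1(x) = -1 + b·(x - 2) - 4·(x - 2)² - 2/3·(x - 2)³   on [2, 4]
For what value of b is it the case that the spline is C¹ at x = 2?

-8

S_0'(x) = -3 - 2·(x - 1) - 3·(x - 1)², so S_0'(2) = -8. On the right, S_1'(2) = b, so b = -8.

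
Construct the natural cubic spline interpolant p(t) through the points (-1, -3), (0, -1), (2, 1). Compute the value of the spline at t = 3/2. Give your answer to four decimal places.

0.6563

With M_i denoting the second derivative at x_i, h_i = 1, 2, and Δ_i = (y_(i+1) − y_i)/h_i = 2, 1:
  1·M_0 + 6·M_1 + 2·M_2 = 6(Δ_1 - Δ_0) = -6
Natural end conditions: M_0 = M_2 = 0.
Hence M_0 = 0, M_1 = -1, M_2 = 0.
On [0, 2], p(t) = -1 + 5/3·t - 1/2·t² + 1/12·t³.
With t = 3/2: p(3/2) = 21/32.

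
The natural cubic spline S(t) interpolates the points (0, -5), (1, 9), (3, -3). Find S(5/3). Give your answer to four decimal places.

Write M_i for S''(x_i). With h_i = 1, 2 and divided differences Δ_i = 14, -6, the continuity of S' gives the tridiagonal system
  1·M_0 + 6·M_1 + 2·M_2 = 6(Δ_1 - Δ_0) = -120
Natural end conditions: M_0 = M_2 = 0.
Hence M_0 = 0, M_1 = -20, M_2 = 0.
On [1, 3], S(t) = 9 + 22/3·(t - 1) - 10·(t - 1)² + 5/3·(t - 1)³.
With (t - 1) = 2/3: S(5/3) = 805/81.

9.9383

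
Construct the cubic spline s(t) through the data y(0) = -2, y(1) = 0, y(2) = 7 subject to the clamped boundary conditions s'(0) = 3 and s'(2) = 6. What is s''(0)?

Put σ_i = s'' at the i-th knot. Here h = (1, 1) and Δ = (2, 7), so the interior equations h_(i-1)·σ_(i-1) + 2(h_(i-1)+h_i)·σ_i + h_i·σ_(i+1) = 6(Δ_i − Δ_(i-1)) read
  1·σ_0 + 4·σ_1 + 1·σ_2 = 6(Δ_1 - Δ_0) = 30
Clamped end conditions give two more equations: 2h_0·σ_0 + h_0·σ_1 = 6(Δ_0 - s'(0)) = -6 and h_1·σ_1 + 2h_1·σ_2 = 6(s'(2) - Δ_1) = -6.
Solving: σ_0 = -9, σ_1 = 12, σ_2 = -9.

-9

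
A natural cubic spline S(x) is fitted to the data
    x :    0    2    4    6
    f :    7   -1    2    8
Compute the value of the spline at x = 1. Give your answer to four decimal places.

Write σ_i for S''(x_i). With h_i = 2, 2, 2 and divided differences Δ_i = -4, 3/2, 3, the continuity of S' gives the tridiagonal system
  2·σ_0 + 8·σ_1 + 2·σ_2 = 6(Δ_1 - Δ_0) = 33
  2·σ_1 + 8·σ_2 + 2·σ_3 = 6(Δ_2 - Δ_1) = 9
Natural end conditions: σ_0 = σ_3 = 0.
Solving the tridiagonal system: σ_0 = 0, σ_1 = 41/10, σ_2 = 1/10, σ_3 = 0.
On [0, 2], S(x) = 7 - 161/30·x + 0·x² + 41/120·x³.
With x = 1: S(1) = 79/40.

1.9750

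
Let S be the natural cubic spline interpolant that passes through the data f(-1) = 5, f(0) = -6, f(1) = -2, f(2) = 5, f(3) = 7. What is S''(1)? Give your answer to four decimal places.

0.8571

Put m_i = S'' at the i-th knot. Here h = (1, 1, 1, 1) and Δ = (-11, 4, 7, 2), so the interior equations h_(i-1)·m_(i-1) + 2(h_(i-1)+h_i)·m_i + h_i·m_(i+1) = 6(Δ_i − Δ_(i-1)) read
  1·m_0 + 4·m_1 + 1·m_2 = 6(Δ_1 - Δ_0) = 90
  1·m_1 + 4·m_2 + 1·m_3 = 6(Δ_2 - Δ_1) = 18
  1·m_2 + 4·m_3 + 1·m_4 = 6(Δ_3 - Δ_2) = -30
Natural end conditions: m_0 = m_4 = 0.
Solving: m_0 = 0, m_1 = 156/7, m_2 = 6/7, m_3 = -54/7, m_4 = 0.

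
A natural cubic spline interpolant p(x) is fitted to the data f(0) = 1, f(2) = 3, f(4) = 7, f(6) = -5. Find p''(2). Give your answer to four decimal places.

2.4000

With m_i denoting the second derivative at x_i, h_i = 2, 2, 2, and Δ_i = (y_(i+1) − y_i)/h_i = 1, 2, -6:
  2·m_0 + 8·m_1 + 2·m_2 = 6(Δ_1 - Δ_0) = 6
  2·m_1 + 8·m_2 + 2·m_3 = 6(Δ_2 - Δ_1) = -48
Natural end conditions: m_0 = m_3 = 0.
Hence m_0 = 0, m_1 = 12/5, m_2 = -33/5, m_3 = 0.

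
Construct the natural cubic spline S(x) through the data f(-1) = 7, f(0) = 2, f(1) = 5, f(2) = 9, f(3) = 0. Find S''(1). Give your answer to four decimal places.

3.8571

Put σ_i = S'' at the i-th knot. Here h = (1, 1, 1, 1) and Δ = (-5, 3, 4, -9), so the interior equations h_(i-1)·σ_(i-1) + 2(h_(i-1)+h_i)·σ_i + h_i·σ_(i+1) = 6(Δ_i − Δ_(i-1)) read
  1·σ_0 + 4·σ_1 + 1·σ_2 = 6(Δ_1 - Δ_0) = 48
  1·σ_1 + 4·σ_2 + 1·σ_3 = 6(Δ_2 - Δ_1) = 6
  1·σ_2 + 4·σ_3 + 1·σ_4 = 6(Δ_3 - Δ_2) = -78
Natural end conditions: σ_0 = σ_4 = 0.
Hence σ_0 = 0, σ_1 = 309/28, σ_2 = 27/7, σ_3 = -573/28, σ_4 = 0.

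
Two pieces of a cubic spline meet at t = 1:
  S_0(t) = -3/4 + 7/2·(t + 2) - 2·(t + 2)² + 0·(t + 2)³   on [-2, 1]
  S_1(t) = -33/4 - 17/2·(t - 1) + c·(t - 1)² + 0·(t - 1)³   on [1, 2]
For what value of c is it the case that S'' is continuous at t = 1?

S_0''(t) = -4 + 0·(t + 2), so S_0''(1) = -4. On the right, S_1''(1) = 2c, so c = -2.

-2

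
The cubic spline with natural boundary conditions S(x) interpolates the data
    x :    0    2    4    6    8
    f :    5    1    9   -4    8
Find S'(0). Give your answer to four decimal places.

With M_i denoting the second derivative at x_i, h_i = 2, 2, 2, 2, and Δ_i = (y_(i+1) − y_i)/h_i = -2, 4, -13/2, 6:
  2·M_0 + 8·M_1 + 2·M_2 = 6(Δ_1 - Δ_0) = 36
  2·M_1 + 8·M_2 + 2·M_3 = 6(Δ_2 - Δ_1) = -63
  2·M_2 + 8·M_3 + 2·M_4 = 6(Δ_3 - Δ_2) = 75
Natural end conditions: M_0 = M_4 = 0.
Solving the tridiagonal system: M_0 = 0, M_1 = 867/112, M_2 = -363/28, M_3 = 1413/112, M_4 = 0.
On [0, 2], S'(x) = b_0 + 2c_0·x + 3d_0·x² with b_0 = Δ_0 - h_0(2M_0 + M_1)/6 = -513/112, c_0 = M_0/2 = 0, d_0 = (M_1 - M_0)/(6h_0) = 289/448. So S'(0) = -513/112.

-4.5804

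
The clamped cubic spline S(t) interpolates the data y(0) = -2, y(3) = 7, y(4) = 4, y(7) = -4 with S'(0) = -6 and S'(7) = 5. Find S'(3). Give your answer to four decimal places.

Put σ_i = S'' at the i-th knot. Here h = (3, 1, 3) and Δ = (3, -3, -8/3), so the interior equations h_(i-1)·σ_(i-1) + 2(h_(i-1)+h_i)·σ_i + h_i·σ_(i+1) = 6(Δ_i − Δ_(i-1)) read
  3·σ_0 + 8·σ_1 + 1·σ_2 = 6(Δ_1 - Δ_0) = -36
  1·σ_1 + 8·σ_2 + 3·σ_3 = 6(Δ_2 - Δ_1) = 2
Clamped end conditions give two more equations: 2h_0·σ_0 + h_0·σ_1 = 6(Δ_0 - S'(0)) = 54 and h_2·σ_2 + 2h_2·σ_3 = 6(S'(7) - Δ_2) = 46.
Solving the tridiagonal system: σ_0 = 754/55, σ_1 = -518/55, σ_2 = -98/55, σ_3 = 1412/165.
On [3, 4], S'(t) = b_1 + 2c_1·(t - 3) + 3d_1·(t - 3)² with b_1 = Δ_1 - h_1(2σ_1 + σ_2)/6 = 24/55, c_1 = σ_1/2 = -259/55, d_1 = (σ_2 - σ_1)/(6h_1) = 14/11. So S'(3) = 24/55.

0.4364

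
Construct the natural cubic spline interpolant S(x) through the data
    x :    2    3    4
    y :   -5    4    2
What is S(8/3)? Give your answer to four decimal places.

Let M_i = S''(x_i). Step sizes h_i = 1, 1; slopes of the chords Δ_i = (y_(i+1) - y_i)/h_i = 9, -2.
  1·M_0 + 4·M_1 + 1·M_2 = 6(Δ_1 - Δ_0) = -66
Natural end conditions: M_0 = M_2 = 0.
Solving the tridiagonal system: M_0 = 0, M_1 = -33/2, M_2 = 0.
On [2, 3], S(x) = -5 + 47/4·(x - 2) + 0·(x - 2)² - 11/4·(x - 2)³.
With (x - 2) = 2/3: S(8/3) = 109/54.

2.0185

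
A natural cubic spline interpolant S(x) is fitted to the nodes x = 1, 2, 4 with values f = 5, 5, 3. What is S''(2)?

-1

Put m_i = S'' at the i-th knot. Here h = (1, 2) and Δ = (0, -1), so the interior equations h_(i-1)·m_(i-1) + 2(h_(i-1)+h_i)·m_i + h_i·m_(i+1) = 6(Δ_i − Δ_(i-1)) read
  1·m_0 + 6·m_1 + 2·m_2 = 6(Δ_1 - Δ_0) = -6
Natural end conditions: m_0 = m_2 = 0.
Hence m_0 = 0, m_1 = -1, m_2 = 0.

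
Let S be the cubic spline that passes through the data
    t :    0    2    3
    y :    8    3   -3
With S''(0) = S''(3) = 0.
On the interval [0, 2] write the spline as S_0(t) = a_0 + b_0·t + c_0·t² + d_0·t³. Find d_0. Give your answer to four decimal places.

With M_i denoting the second derivative at x_i, h_i = 2, 1, and Δ_i = (y_(i+1) − y_i)/h_i = -5/2, -6:
  2·M_0 + 6·M_1 + 1·M_2 = 6(Δ_1 - Δ_0) = -21
Natural end conditions: M_0 = M_2 = 0.
Hence M_0 = 0, M_1 = -7/2, M_2 = 0.
On [0, 2], with S_0(t) = a_0 + b_0·t + c_0·t² + d_0·t³: c_0 = M_0/2 = 0, d_0 = (M_1 - M_0)/(6h_0) = -7/24, b_0 = Δ_0 - h_0(2M_0 + M_1)/6 = -4/3.

-0.2917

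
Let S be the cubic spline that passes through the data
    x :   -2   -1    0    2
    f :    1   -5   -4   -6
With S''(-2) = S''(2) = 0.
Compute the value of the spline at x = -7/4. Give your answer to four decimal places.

-0.9484

Write m_i for S''(x_i). With h_i = 1, 1, 2 and divided differences Δ_i = -6, 1, -1, the continuity of S' gives the tridiagonal system
  1·m_0 + 4·m_1 + 1·m_2 = 6(Δ_1 - Δ_0) = 42
  1·m_1 + 6·m_2 + 2·m_3 = 6(Δ_2 - Δ_1) = -12
Natural end conditions: m_0 = m_3 = 0.
Solving: m_0 = 0, m_1 = 264/23, m_2 = -90/23, m_3 = 0.
On [-2, -1], S(x) = 1 - 182/23·(x + 2) + 0·(x + 2)² + 44/23·(x + 2)³.
With (x + 2) = 1/4: S(-7/4) = -349/368.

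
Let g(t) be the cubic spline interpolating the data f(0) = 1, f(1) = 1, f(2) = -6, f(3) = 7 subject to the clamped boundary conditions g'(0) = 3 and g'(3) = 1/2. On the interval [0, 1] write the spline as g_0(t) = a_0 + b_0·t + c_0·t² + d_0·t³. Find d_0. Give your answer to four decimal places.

Put M_i = g'' at the i-th knot. Here h = (1, 1, 1) and Δ = (0, -7, 13), so the interior equations h_(i-1)·M_(i-1) + 2(h_(i-1)+h_i)·M_i + h_i·M_(i+1) = 6(Δ_i − Δ_(i-1)) read
  1·M_0 + 4·M_1 + 1·M_2 = 6(Δ_1 - Δ_0) = -42
  1·M_1 + 4·M_2 + 1·M_3 = 6(Δ_2 - Δ_1) = 120
Clamped end conditions give two more equations: 2h_0·M_0 + h_0·M_1 = 6(Δ_0 - g'(0)) = -18 and h_2·M_2 + 2h_2·M_3 = 6(g'(3) - Δ_2) = -75.
Hence M_0 = 47/15, M_1 = -364/15, M_2 = 779/15, M_3 = -952/15.
On [0, 1], with g_0(t) = a_0 + b_0·t + c_0·t² + d_0·t³: c_0 = M_0/2 = 47/30, d_0 = (M_1 - M_0)/(6h_0) = -137/30, b_0 = Δ_0 - h_0(2M_0 + M_1)/6 = 3.

-4.5667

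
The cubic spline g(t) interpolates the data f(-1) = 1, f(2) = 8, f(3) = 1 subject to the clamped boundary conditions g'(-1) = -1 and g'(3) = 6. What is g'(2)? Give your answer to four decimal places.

With σ_i denoting the second derivative at x_i, h_i = 3, 1, and Δ_i = (y_(i+1) − y_i)/h_i = 7/3, -7:
  3·σ_0 + 8·σ_1 + 1·σ_2 = 6(Δ_1 - Δ_0) = -56
Clamped end conditions give two more equations: 2h_0·σ_0 + h_0·σ_1 = 6(Δ_0 - g'(-1)) = 20 and h_1·σ_1 + 2h_1·σ_2 = 6(g'(3) - Δ_1) = 78.
Forward elimination and back-substitution give σ_0 = 145/12, σ_1 = -35/2, σ_2 = 191/4.
On [2, 3], g'(t) = b_1 + 2c_1·(t - 2) + 3d_1·(t - 2)² with b_1 = Δ_1 - h_1(2σ_1 + σ_2)/6 = -73/8, c_1 = σ_1/2 = -35/4, d_1 = (σ_2 - σ_1)/(6h_1) = 87/8. So g'(2) = -73/8.

-9.1250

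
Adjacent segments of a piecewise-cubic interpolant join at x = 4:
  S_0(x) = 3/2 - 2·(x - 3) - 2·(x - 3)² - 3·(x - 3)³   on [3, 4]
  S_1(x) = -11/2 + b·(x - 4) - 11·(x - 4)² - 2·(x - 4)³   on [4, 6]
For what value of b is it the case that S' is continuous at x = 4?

S_0'(x) = -2 - 4·(x - 3) - 9·(x - 3)², so S_0'(4) = -15. On the right, S_1'(4) = b, so b = -15.

-15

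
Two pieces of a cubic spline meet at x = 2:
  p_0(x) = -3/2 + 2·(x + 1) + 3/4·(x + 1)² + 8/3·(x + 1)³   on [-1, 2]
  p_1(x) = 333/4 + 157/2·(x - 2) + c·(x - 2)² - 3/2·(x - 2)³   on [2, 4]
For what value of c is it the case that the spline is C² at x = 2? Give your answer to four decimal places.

24.7500

p_0''(x) = 3/2 + 16·(x + 1), so p_0''(2) = 99/2. On the right, p_1''(2) = 2c, so c = 99/4.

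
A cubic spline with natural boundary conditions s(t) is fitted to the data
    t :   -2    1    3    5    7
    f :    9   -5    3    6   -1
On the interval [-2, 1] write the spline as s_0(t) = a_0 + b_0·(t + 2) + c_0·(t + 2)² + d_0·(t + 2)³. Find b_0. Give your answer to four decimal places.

Put M_i = s'' at the i-th knot. Here h = (3, 2, 2, 2) and Δ = (-14/3, 4, 3/2, -7/2), so the interior equations h_(i-1)·M_(i-1) + 2(h_(i-1)+h_i)·M_i + h_i·M_(i+1) = 6(Δ_i − Δ_(i-1)) read
  3·M_0 + 10·M_1 + 2·M_2 = 6(Δ_1 - Δ_0) = 52
  2·M_1 + 8·M_2 + 2·M_3 = 6(Δ_2 - Δ_1) = -15
  2·M_2 + 8·M_3 + 2·M_4 = 6(Δ_3 - Δ_2) = -30
Natural end conditions: M_0 = M_4 = 0.
Forward elimination and back-substitution give M_0 = 0, M_1 = 405/71, M_2 = -179/71, M_3 = -443/142, M_4 = 0.
On [-2, 1], with s_0(t) = a_0 + b_0·(t + 2) + c_0·(t + 2)² + d_0·(t + 2)³: c_0 = M_0/2 = 0, d_0 = (M_1 - M_0)/(6h_0) = 45/142, b_0 = Δ_0 - h_0(2M_0 + M_1)/6 = -3203/426.

-7.5188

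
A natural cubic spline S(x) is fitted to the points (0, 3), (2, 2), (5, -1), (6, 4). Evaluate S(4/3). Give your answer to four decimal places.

Write m_i for S''(x_i). With h_i = 2, 3, 1 and divided differences Δ_i = -1/2, -1, 5, the continuity of S' gives the tridiagonal system
  2·m_0 + 10·m_1 + 3·m_2 = 6(Δ_1 - Δ_0) = -3
  3·m_1 + 8·m_2 + 1·m_3 = 6(Δ_2 - Δ_1) = 36
Natural end conditions: m_0 = m_3 = 0.
Forward elimination and back-substitution give m_0 = 0, m_1 = -132/71, m_2 = 369/71, m_3 = 0.
On [0, 2], S(x) = 3 + 17/142·x + 0·x² - 11/71·x³.
With x = 4/3: S(4/3) = 5353/1917.

2.7924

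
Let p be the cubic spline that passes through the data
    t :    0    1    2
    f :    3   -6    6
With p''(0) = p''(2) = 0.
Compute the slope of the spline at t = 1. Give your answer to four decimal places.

Write σ_i for p''(x_i). With h_i = 1, 1 and divided differences Δ_i = -9, 12, the continuity of p' gives the tridiagonal system
  1·σ_0 + 4·σ_1 + 1·σ_2 = 6(Δ_1 - Δ_0) = 126
Natural end conditions: σ_0 = σ_2 = 0.
Hence σ_0 = 0, σ_1 = 63/2, σ_2 = 0.
On [1, 2], p'(t) = b_1 + 2c_1·(t - 1) + 3d_1·(t - 1)² with b_1 = Δ_1 - h_1(2σ_1 + σ_2)/6 = 3/2, c_1 = σ_1/2 = 63/4, d_1 = (σ_2 - σ_1)/(6h_1) = -21/4. So p'(1) = 3/2.

1.5000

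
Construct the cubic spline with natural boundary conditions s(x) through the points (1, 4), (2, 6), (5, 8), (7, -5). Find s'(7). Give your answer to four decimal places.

Let M_i = s''(x_i). Step sizes h_i = 1, 3, 2; slopes of the chords Δ_i = (y_(i+1) - y_i)/h_i = 2, 2/3, -13/2.
  1·M_0 + 8·M_1 + 3·M_2 = 6(Δ_1 - Δ_0) = -8
  3·M_1 + 10·M_2 + 2·M_3 = 6(Δ_2 - Δ_1) = -43
Natural end conditions: M_0 = M_3 = 0.
Solving the tridiagonal system: M_0 = 0, M_1 = 49/71, M_2 = -320/71, M_3 = 0.
On [5, 7], s'(x) = b_2 + 2c_2·(x - 5) + 3d_2·(x - 5)² with b_2 = Δ_2 - h_2(2M_2 + M_3)/6 = -1489/426, c_2 = M_2/2 = -160/71, d_2 = (M_3 - M_2)/(6h_2) = 80/213. So s'(7) = -3409/426.

-8.0023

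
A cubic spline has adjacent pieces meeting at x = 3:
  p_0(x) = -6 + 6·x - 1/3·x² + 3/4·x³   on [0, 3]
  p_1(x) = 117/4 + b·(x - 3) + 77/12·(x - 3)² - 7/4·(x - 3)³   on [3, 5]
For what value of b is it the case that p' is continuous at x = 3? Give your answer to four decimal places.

24.2500

p_0'(x) = 6 - 2/3·x + 9/4·x², so p_0'(3) = 97/4. On the right, p_1'(3) = b, so b = 97/4.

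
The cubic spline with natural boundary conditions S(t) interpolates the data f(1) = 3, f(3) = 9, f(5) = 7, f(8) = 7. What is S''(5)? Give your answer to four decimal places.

1.2632

With σ_i denoting the second derivative at x_i, h_i = 2, 2, 3, and Δ_i = (y_(i+1) − y_i)/h_i = 3, -1, 0:
  2·σ_0 + 8·σ_1 + 2·σ_2 = 6(Δ_1 - Δ_0) = -24
  2·σ_1 + 10·σ_2 + 3·σ_3 = 6(Δ_2 - Δ_1) = 6
Natural end conditions: σ_0 = σ_3 = 0.
Solving the tridiagonal system: σ_0 = 0, σ_1 = -63/19, σ_2 = 24/19, σ_3 = 0.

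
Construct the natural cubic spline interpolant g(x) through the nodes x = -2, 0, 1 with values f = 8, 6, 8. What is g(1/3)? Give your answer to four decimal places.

6.4815

Put M_i = g'' at the i-th knot. Here h = (2, 1) and Δ = (-1, 2), so the interior equations h_(i-1)·M_(i-1) + 2(h_(i-1)+h_i)·M_i + h_i·M_(i+1) = 6(Δ_i − Δ_(i-1)) read
  2·M_0 + 6·M_1 + 1·M_2 = 6(Δ_1 - Δ_0) = 18
Natural end conditions: M_0 = M_2 = 0.
Solving the tridiagonal system: M_0 = 0, M_1 = 3, M_2 = 0.
On [0, 1], g(x) = 6 + 1·x + 3/2·x² - 1/2·x³.
With x = 1/3: g(1/3) = 175/27.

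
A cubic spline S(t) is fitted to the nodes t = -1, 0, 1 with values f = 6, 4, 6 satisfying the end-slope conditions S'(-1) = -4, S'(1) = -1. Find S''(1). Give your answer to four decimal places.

-13.5000

Let M_i = S''(x_i). Step sizes h_i = 1, 1; slopes of the chords Δ_i = (y_(i+1) - y_i)/h_i = -2, 2.
  1·M_0 + 4·M_1 + 1·M_2 = 6(Δ_1 - Δ_0) = 24
Clamped end conditions give two more equations: 2h_0·M_0 + h_0·M_1 = 6(Δ_0 - S'(-1)) = 12 and h_1·M_1 + 2h_1·M_2 = 6(S'(1) - Δ_1) = -18.
Hence M_0 = 3/2, M_1 = 9, M_2 = -27/2.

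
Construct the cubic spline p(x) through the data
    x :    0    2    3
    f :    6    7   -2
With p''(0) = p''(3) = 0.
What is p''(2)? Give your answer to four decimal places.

-9.5000

Write M_i for p''(x_i). With h_i = 2, 1 and divided differences Δ_i = 1/2, -9, the continuity of p' gives the tridiagonal system
  2·M_0 + 6·M_1 + 1·M_2 = 6(Δ_1 - Δ_0) = -57
Natural end conditions: M_0 = M_2 = 0.
Hence M_0 = 0, M_1 = -19/2, M_2 = 0.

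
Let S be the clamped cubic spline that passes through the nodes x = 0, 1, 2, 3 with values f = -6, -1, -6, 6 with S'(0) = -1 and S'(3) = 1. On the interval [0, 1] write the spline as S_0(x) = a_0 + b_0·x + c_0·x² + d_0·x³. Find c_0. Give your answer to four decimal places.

18.0667

Put M_i = S'' at the i-th knot. Here h = (1, 1, 1) and Δ = (5, -5, 12), so the interior equations h_(i-1)·M_(i-1) + 2(h_(i-1)+h_i)·M_i + h_i·M_(i+1) = 6(Δ_i − Δ_(i-1)) read
  1·M_0 + 4·M_1 + 1·M_2 = 6(Δ_1 - Δ_0) = -60
  1·M_1 + 4·M_2 + 1·M_3 = 6(Δ_2 - Δ_1) = 102
Clamped end conditions give two more equations: 2h_0·M_0 + h_0·M_1 = 6(Δ_0 - S'(0)) = 36 and h_2·M_2 + 2h_2·M_3 = 6(S'(3) - Δ_2) = -66.
Solving: M_0 = 542/15, M_1 = -544/15, M_2 = 734/15, M_3 = -862/15.
On [0, 1], with S_0(x) = a_0 + b_0·x + c_0·x² + d_0·x³: c_0 = M_0/2 = 271/15, d_0 = (M_1 - M_0)/(6h_0) = -181/15, b_0 = Δ_0 - h_0(2M_0 + M_1)/6 = -1.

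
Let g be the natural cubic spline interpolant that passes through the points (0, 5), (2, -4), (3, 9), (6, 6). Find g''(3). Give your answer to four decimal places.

-12.9574

With σ_i denoting the second derivative at x_i, h_i = 2, 1, 3, and Δ_i = (y_(i+1) − y_i)/h_i = -9/2, 13, -1:
  2·σ_0 + 6·σ_1 + 1·σ_2 = 6(Δ_1 - Δ_0) = 105
  1·σ_1 + 8·σ_2 + 3·σ_3 = 6(Δ_2 - Δ_1) = -84
Natural end conditions: σ_0 = σ_3 = 0.
Hence σ_0 = 0, σ_1 = 924/47, σ_2 = -609/47, σ_3 = 0.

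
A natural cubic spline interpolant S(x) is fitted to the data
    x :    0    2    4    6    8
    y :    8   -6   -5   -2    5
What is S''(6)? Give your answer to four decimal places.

Let σ_i = S''(x_i). Step sizes h_i = 2, 2, 2, 2; slopes of the chords Δ_i = (y_(i+1) - y_i)/h_i = -7, 1/2, 3/2, 7/2.
  2·σ_0 + 8·σ_1 + 2·σ_2 = 6(Δ_1 - Δ_0) = 45
  2·σ_1 + 8·σ_2 + 2·σ_3 = 6(Δ_2 - Δ_1) = 6
  2·σ_2 + 8·σ_3 + 2·σ_4 = 6(Δ_3 - Δ_2) = 12
Natural end conditions: σ_0 = σ_4 = 0.
Solving: σ_0 = 0, σ_1 = 663/112, σ_2 = -33/28, σ_3 = 201/112, σ_4 = 0.

1.7946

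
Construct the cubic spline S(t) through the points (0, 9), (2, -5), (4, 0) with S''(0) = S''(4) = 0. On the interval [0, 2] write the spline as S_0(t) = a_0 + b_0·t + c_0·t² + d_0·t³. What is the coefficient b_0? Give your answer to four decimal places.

Write M_i for S''(x_i). With h_i = 2, 2 and divided differences Δ_i = -7, 5/2, the continuity of S' gives the tridiagonal system
  2·M_0 + 8·M_1 + 2·M_2 = 6(Δ_1 - Δ_0) = 57
Natural end conditions: M_0 = M_2 = 0.
Forward elimination and back-substitution give M_0 = 0, M_1 = 57/8, M_2 = 0.
On [0, 2], with S_0(t) = a_0 + b_0·t + c_0·t² + d_0·t³: c_0 = M_0/2 = 0, d_0 = (M_1 - M_0)/(6h_0) = 19/32, b_0 = Δ_0 - h_0(2M_0 + M_1)/6 = -75/8.

-9.3750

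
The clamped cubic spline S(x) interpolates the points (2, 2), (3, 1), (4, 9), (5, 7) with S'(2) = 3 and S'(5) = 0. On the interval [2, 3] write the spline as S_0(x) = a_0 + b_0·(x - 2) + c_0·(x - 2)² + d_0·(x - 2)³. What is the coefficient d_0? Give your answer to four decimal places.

8.6000

With m_i denoting the second derivative at x_i, h_i = 1, 1, 1, and Δ_i = (y_(i+1) − y_i)/h_i = -1, 8, -2:
  1·m_0 + 4·m_1 + 1·m_2 = 6(Δ_1 - Δ_0) = 54
  1·m_1 + 4·m_2 + 1·m_3 = 6(Δ_2 - Δ_1) = -60
Clamped end conditions give two more equations: 2h_0·m_0 + h_0·m_1 = 6(Δ_0 - S'(2)) = -24 and h_2·m_2 + 2h_2·m_3 = 6(S'(5) - Δ_2) = 12.
Solving: m_0 = -126/5, m_1 = 132/5, m_2 = -132/5, m_3 = 96/5.
On [2, 3], with S_0(x) = a_0 + b_0·(x - 2) + c_0·(x - 2)² + d_0·(x - 2)³: c_0 = m_0/2 = -63/5, d_0 = (m_1 - m_0)/(6h_0) = 43/5, b_0 = Δ_0 - h_0(2m_0 + m_1)/6 = 3.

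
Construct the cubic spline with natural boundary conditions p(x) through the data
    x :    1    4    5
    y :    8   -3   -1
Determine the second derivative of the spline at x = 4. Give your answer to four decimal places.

Write M_i for p''(x_i). With h_i = 3, 1 and divided differences Δ_i = -11/3, 2, the continuity of p' gives the tridiagonal system
  3·M_0 + 8·M_1 + 1·M_2 = 6(Δ_1 - Δ_0) = 34
Natural end conditions: M_0 = M_2 = 0.
Forward elimination and back-substitution give M_0 = 0, M_1 = 17/4, M_2 = 0.

4.2500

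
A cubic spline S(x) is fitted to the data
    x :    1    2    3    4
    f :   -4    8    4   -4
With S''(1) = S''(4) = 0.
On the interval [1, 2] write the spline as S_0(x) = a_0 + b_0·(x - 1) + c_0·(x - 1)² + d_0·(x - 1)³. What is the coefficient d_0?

Let M_i = S''(x_i). Step sizes h_i = 1, 1, 1; slopes of the chords Δ_i = (y_(i+1) - y_i)/h_i = 12, -4, -8.
  1·M_0 + 4·M_1 + 1·M_2 = 6(Δ_1 - Δ_0) = -96
  1·M_1 + 4·M_2 + 1·M_3 = 6(Δ_2 - Δ_1) = -24
Natural end conditions: M_0 = M_3 = 0.
Solving: M_0 = 0, M_1 = -24, M_2 = 0, M_3 = 0.
On [1, 2], with S_0(x) = a_0 + b_0·(x - 1) + c_0·(x - 1)² + d_0·(x - 1)³: c_0 = M_0/2 = 0, d_0 = (M_1 - M_0)/(6h_0) = -4, b_0 = Δ_0 - h_0(2M_0 + M_1)/6 = 16.

-4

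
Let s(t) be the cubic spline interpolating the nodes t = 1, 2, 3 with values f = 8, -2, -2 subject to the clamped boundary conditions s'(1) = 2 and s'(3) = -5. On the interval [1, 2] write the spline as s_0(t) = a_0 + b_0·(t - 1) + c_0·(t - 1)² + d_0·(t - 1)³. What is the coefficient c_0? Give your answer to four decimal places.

-27.2500

Put σ_i = s'' at the i-th knot. Here h = (1, 1) and Δ = (-10, 0), so the interior equations h_(i-1)·σ_(i-1) + 2(h_(i-1)+h_i)·σ_i + h_i·σ_(i+1) = 6(Δ_i − Δ_(i-1)) read
  1·σ_0 + 4·σ_1 + 1·σ_2 = 6(Δ_1 - Δ_0) = 60
Clamped end conditions give two more equations: 2h_0·σ_0 + h_0·σ_1 = 6(Δ_0 - s'(1)) = -72 and h_1·σ_1 + 2h_1·σ_2 = 6(s'(3) - Δ_1) = -30.
Hence σ_0 = -109/2, σ_1 = 37, σ_2 = -67/2.
On [1, 2], with s_0(t) = a_0 + b_0·(t - 1) + c_0·(t - 1)² + d_0·(t - 1)³: c_0 = σ_0/2 = -109/4, d_0 = (σ_1 - σ_0)/(6h_0) = 61/4, b_0 = Δ_0 - h_0(2σ_0 + σ_1)/6 = 2.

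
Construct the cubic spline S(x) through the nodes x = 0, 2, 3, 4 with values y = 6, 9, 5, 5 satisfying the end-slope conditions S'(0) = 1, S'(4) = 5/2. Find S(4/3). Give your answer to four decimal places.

9.0842

Let m_i = S''(x_i). Step sizes h_i = 2, 1, 1; slopes of the chords Δ_i = (y_(i+1) - y_i)/h_i = 3/2, -4, 0.
  2·m_0 + 6·m_1 + 1·m_2 = 6(Δ_1 - Δ_0) = -33
  1·m_1 + 4·m_2 + 1·m_3 = 6(Δ_2 - Δ_1) = 24
Clamped end conditions give two more equations: 2h_0·m_0 + h_0·m_1 = 6(Δ_0 - S'(0)) = 3 and h_2·m_2 + 2h_2·m_3 = 6(S'(4) - Δ_2) = 15.
Solving: m_0 = 54/11, m_1 = -183/22, m_2 = 78/11, m_3 = 87/22.
On [0, 2], S(x) = 6 + 1·x + 27/11·x² - 97/88·x³.
With x = 4/3: S(4/3) = 2698/297.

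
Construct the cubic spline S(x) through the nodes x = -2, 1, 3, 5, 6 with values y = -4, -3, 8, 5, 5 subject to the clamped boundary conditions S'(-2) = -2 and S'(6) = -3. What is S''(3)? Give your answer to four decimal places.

-7.9670

Let m_i = S''(x_i). Step sizes h_i = 3, 2, 2, 1; slopes of the chords Δ_i = (y_(i+1) - y_i)/h_i = 1/3, 11/2, -3/2, 0.
  3·m_0 + 10·m_1 + 2·m_2 = 6(Δ_1 - Δ_0) = 31
  2·m_1 + 8·m_2 + 2·m_3 = 6(Δ_2 - Δ_1) = -42
  2·m_2 + 6·m_3 + 1·m_4 = 6(Δ_3 - Δ_2) = 9
Clamped end conditions give two more equations: 2h_0·m_0 + h_0·m_1 = 6(Δ_0 - S'(-2)) = 14 and h_3·m_3 + 2h_3·m_4 = 6(S'(6) - Δ_3) = -18.
Hence m_0 = -5/318, m_1 = 249/53, m_2 = -1689/212, m_3 = 327/53, m_4 = -1281/106.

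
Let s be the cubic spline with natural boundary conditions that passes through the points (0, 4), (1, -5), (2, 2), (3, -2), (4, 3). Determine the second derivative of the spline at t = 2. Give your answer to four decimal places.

Write M_i for s''(x_i). With h_i = 1, 1, 1, 1 and divided differences Δ_i = -9, 7, -4, 5, the continuity of s' gives the tridiagonal system
  1·M_0 + 4·M_1 + 1·M_2 = 6(Δ_1 - Δ_0) = 96
  1·M_1 + 4·M_2 + 1·M_3 = 6(Δ_2 - Δ_1) = -66
  1·M_2 + 4·M_3 + 1·M_4 = 6(Δ_3 - Δ_2) = 54
Natural end conditions: M_0 = M_4 = 0.
Solving the tridiagonal system: M_0 = 0, M_1 = 879/28, M_2 = -207/7, M_3 = 585/28, M_4 = 0.

-29.5714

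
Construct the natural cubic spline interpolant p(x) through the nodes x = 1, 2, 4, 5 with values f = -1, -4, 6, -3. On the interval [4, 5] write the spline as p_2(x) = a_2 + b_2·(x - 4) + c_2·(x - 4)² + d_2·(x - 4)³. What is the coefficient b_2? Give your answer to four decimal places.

-2.7500

Write M_i for p''(x_i). With h_i = 1, 2, 1 and divided differences Δ_i = -3, 5, -9, the continuity of p' gives the tridiagonal system
  1·M_0 + 6·M_1 + 2·M_2 = 6(Δ_1 - Δ_0) = 48
  2·M_1 + 6·M_2 + 1·M_3 = 6(Δ_2 - Δ_1) = -84
Natural end conditions: M_0 = M_3 = 0.
Hence M_0 = 0, M_1 = 57/4, M_2 = -75/4, M_3 = 0.
On [4, 5], with p_2(x) = a_2 + b_2·(x - 4) + c_2·(x - 4)² + d_2·(x - 4)³: c_2 = M_2/2 = -75/8, d_2 = (M_3 - M_2)/(6h_2) = 25/8, b_2 = Δ_2 - h_2(2M_2 + M_3)/6 = -11/4.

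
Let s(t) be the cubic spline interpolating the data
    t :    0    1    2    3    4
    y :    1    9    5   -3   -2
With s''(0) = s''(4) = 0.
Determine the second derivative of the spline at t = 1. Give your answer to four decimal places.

-16.6071

Let M_i = s''(x_i). Step sizes h_i = 1, 1, 1, 1; slopes of the chords Δ_i = (y_(i+1) - y_i)/h_i = 8, -4, -8, 1.
  1·M_0 + 4·M_1 + 1·M_2 = 6(Δ_1 - Δ_0) = -72
  1·M_1 + 4·M_2 + 1·M_3 = 6(Δ_2 - Δ_1) = -24
  1·M_2 + 4·M_3 + 1·M_4 = 6(Δ_3 - Δ_2) = 54
Natural end conditions: M_0 = M_4 = 0.
Solving the tridiagonal system: M_0 = 0, M_1 = -465/28, M_2 = -39/7, M_3 = 417/28, M_4 = 0.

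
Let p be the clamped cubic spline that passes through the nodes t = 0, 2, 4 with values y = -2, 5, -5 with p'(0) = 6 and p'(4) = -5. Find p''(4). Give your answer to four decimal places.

3.6250

Let M_i = p''(x_i). Step sizes h_i = 2, 2; slopes of the chords Δ_i = (y_(i+1) - y_i)/h_i = 7/2, -5.
  2·M_0 + 8·M_1 + 2·M_2 = 6(Δ_1 - Δ_0) = -51
Clamped end conditions give two more equations: 2h_0·M_0 + h_0·M_1 = 6(Δ_0 - p'(0)) = -15 and h_1·M_1 + 2h_1·M_2 = 6(p'(4) - Δ_1) = 0.
Forward elimination and back-substitution give M_0 = -1/8, M_1 = -29/4, M_2 = 29/8.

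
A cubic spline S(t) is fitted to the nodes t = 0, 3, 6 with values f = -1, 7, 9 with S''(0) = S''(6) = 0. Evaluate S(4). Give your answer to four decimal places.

Write M_i for S''(x_i). With h_i = 3, 3 and divided differences Δ_i = 8/3, 2/3, the continuity of S' gives the tridiagonal system
  3·M_0 + 12·M_1 + 3·M_2 = 6(Δ_1 - Δ_0) = -12
Natural end conditions: M_0 = M_2 = 0.
Solving: M_0 = 0, M_1 = -1, M_2 = 0.
On [3, 6], S(t) = 7 + 5/3·(t - 3) - 1/2·(t - 3)² + 1/18·(t - 3)³.
With (t - 3) = 1: S(4) = 74/9.

8.2222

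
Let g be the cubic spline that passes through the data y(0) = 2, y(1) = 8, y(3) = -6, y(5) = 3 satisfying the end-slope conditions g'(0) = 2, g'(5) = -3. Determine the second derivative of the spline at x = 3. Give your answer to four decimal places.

Write M_i for g''(x_i). With h_i = 1, 2, 2 and divided differences Δ_i = 6, -7, 9/2, the continuity of g' gives the tridiagonal system
  1·M_0 + 6·M_1 + 2·M_2 = 6(Δ_1 - Δ_0) = -78
  2·M_1 + 8·M_2 + 2·M_3 = 6(Δ_2 - Δ_1) = 69
Clamped end conditions give two more equations: 2h_0·M_0 + h_0·M_1 = 6(Δ_0 - g'(0)) = 24 and h_2·M_2 + 2h_2·M_3 = 6(g'(5) - Δ_2) = -45.
Hence M_0 = 547/23, M_1 = -542/23, M_2 = 911/46, M_3 = -973/46.

19.8043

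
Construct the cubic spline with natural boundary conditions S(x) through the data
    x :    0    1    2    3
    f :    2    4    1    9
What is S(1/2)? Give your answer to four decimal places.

Put M_i = S'' at the i-th knot. Here h = (1, 1, 1) and Δ = (2, -3, 8), so the interior equations h_(i-1)·M_(i-1) + 2(h_(i-1)+h_i)·M_i + h_i·M_(i+1) = 6(Δ_i − Δ_(i-1)) read
  1·M_0 + 4·M_1 + 1·M_2 = 6(Δ_1 - Δ_0) = -30
  1·M_1 + 4·M_2 + 1·M_3 = 6(Δ_2 - Δ_1) = 66
Natural end conditions: M_0 = M_3 = 0.
Solving: M_0 = 0, M_1 = -62/5, M_2 = 98/5, M_3 = 0.
On [0, 1], S(x) = 2 + 61/15·x + 0·x² - 31/15·x³.
With x = 1/2: S(1/2) = 151/40.

3.7750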